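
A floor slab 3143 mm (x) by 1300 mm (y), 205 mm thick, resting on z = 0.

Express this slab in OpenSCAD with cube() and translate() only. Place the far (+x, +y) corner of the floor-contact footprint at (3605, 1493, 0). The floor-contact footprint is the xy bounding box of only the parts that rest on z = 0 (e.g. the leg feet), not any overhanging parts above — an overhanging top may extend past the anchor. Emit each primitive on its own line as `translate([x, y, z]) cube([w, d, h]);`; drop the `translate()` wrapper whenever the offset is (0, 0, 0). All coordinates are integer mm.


translate([462, 193, 0]) cube([3143, 1300, 205]);


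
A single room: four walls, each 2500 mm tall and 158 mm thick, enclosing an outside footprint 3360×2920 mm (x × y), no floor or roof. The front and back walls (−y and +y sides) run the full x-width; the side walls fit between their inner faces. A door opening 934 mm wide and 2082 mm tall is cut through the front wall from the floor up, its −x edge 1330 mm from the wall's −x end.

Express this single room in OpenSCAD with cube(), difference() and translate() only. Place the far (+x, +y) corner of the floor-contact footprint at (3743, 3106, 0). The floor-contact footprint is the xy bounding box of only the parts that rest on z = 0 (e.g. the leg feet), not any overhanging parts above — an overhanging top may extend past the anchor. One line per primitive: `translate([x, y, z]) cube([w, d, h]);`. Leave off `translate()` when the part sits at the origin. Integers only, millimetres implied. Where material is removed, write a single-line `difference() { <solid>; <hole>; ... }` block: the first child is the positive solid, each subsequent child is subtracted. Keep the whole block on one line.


difference() { translate([383, 186, 0]) cube([3360, 158, 2500]); translate([1713, 186, 0]) cube([934, 158, 2082]); }
translate([383, 2948, 0]) cube([3360, 158, 2500]);
translate([383, 344, 0]) cube([158, 2604, 2500]);
translate([3585, 344, 0]) cube([158, 2604, 2500]);


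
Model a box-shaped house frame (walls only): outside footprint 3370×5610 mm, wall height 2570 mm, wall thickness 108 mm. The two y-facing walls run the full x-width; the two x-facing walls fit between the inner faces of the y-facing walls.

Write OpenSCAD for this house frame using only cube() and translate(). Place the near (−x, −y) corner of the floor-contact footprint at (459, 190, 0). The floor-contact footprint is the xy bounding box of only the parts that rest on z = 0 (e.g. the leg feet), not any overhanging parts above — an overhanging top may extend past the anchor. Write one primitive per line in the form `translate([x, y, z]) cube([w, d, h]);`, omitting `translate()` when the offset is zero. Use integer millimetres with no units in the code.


translate([459, 190, 0]) cube([3370, 108, 2570]);
translate([459, 5692, 0]) cube([3370, 108, 2570]);
translate([459, 298, 0]) cube([108, 5394, 2570]);
translate([3721, 298, 0]) cube([108, 5394, 2570]);


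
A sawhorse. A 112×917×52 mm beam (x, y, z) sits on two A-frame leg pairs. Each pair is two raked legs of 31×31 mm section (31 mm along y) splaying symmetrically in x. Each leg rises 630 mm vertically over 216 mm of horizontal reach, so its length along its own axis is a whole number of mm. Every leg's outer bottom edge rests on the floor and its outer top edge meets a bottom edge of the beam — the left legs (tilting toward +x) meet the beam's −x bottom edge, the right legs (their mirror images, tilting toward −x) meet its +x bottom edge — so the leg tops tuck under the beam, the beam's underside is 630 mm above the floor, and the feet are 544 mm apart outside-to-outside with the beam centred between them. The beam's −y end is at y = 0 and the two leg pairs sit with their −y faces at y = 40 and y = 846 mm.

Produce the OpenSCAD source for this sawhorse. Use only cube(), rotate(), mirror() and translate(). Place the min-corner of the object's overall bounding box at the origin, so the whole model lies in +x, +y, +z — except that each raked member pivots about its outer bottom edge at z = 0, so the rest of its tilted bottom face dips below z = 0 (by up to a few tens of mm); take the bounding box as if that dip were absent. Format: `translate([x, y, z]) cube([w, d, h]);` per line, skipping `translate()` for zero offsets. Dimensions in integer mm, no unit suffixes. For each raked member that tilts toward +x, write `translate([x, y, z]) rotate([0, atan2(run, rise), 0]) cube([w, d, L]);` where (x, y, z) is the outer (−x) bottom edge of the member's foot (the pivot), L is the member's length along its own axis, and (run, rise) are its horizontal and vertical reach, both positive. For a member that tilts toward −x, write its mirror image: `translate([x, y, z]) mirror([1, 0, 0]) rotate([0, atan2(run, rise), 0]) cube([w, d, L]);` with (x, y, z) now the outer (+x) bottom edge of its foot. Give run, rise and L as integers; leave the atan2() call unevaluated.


// leg length = √(216² + 630²) = 666
// right-leg outer foot x = 2·216 + 112 = 544
// beam min-corner = (216, 0, 630)
translate([216, 0, 630]) cube([112, 917, 52]);
translate([0, 40, 0]) rotate([0, atan2(216, 630), 0]) cube([31, 31, 666]);
translate([544, 40, 0]) mirror([1, 0, 0]) rotate([0, atan2(216, 630), 0]) cube([31, 31, 666]);
translate([0, 846, 0]) rotate([0, atan2(216, 630), 0]) cube([31, 31, 666]);
translate([544, 846, 0]) mirror([1, 0, 0]) rotate([0, atan2(216, 630), 0]) cube([31, 31, 666]);


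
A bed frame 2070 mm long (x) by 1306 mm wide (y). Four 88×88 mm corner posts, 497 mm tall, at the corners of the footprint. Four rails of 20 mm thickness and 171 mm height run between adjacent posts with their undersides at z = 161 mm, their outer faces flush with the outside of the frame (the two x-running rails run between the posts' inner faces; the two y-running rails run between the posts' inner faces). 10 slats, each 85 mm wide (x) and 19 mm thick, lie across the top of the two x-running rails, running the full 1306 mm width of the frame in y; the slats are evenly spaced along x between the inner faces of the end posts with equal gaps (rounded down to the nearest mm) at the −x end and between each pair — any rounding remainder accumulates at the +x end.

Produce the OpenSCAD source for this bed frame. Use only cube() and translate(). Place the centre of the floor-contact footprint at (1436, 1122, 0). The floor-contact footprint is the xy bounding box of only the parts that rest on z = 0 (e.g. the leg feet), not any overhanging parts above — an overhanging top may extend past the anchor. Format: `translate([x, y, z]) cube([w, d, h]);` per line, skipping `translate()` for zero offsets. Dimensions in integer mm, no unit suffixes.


// slat z = rail_z + rail_h = 161 + 171 = 332
// slat gap = ⌊(1894 − 10·85) / 11⌋ = 94
translate([401, 469, 0]) cube([88, 88, 497]);
translate([401, 1687, 0]) cube([88, 88, 497]);
translate([2383, 469, 0]) cube([88, 88, 497]);
translate([2383, 1687, 0]) cube([88, 88, 497]);
translate([489, 469, 161]) cube([1894, 20, 171]);
translate([489, 1755, 161]) cube([1894, 20, 171]);
translate([401, 557, 161]) cube([20, 1130, 171]);
translate([2451, 557, 161]) cube([20, 1130, 171]);
translate([583, 469, 332]) cube([85, 1306, 19]);
translate([762, 469, 332]) cube([85, 1306, 19]);
translate([941, 469, 332]) cube([85, 1306, 19]);
translate([1120, 469, 332]) cube([85, 1306, 19]);
translate([1299, 469, 332]) cube([85, 1306, 19]);
translate([1478, 469, 332]) cube([85, 1306, 19]);
translate([1657, 469, 332]) cube([85, 1306, 19]);
translate([1836, 469, 332]) cube([85, 1306, 19]);
translate([2015, 469, 332]) cube([85, 1306, 19]);
translate([2194, 469, 332]) cube([85, 1306, 19]);


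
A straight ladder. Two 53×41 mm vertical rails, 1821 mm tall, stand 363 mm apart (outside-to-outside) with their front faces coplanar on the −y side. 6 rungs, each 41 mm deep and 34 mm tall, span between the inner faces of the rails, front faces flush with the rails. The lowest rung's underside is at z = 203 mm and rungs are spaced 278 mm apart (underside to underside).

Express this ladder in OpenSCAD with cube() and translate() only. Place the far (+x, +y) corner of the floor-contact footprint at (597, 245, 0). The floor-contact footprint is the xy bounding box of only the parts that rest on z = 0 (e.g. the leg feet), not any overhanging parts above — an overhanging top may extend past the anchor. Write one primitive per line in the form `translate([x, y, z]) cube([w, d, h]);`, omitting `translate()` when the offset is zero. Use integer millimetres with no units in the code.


// rung span = 363 - 2*53 = 257
// rung[k] z = 203 + k*278
translate([234, 204, 0]) cube([53, 41, 1821]);
translate([544, 204, 0]) cube([53, 41, 1821]);
translate([287, 204, 203]) cube([257, 41, 34]);
translate([287, 204, 481]) cube([257, 41, 34]);
translate([287, 204, 759]) cube([257, 41, 34]);
translate([287, 204, 1037]) cube([257, 41, 34]);
translate([287, 204, 1315]) cube([257, 41, 34]);
translate([287, 204, 1593]) cube([257, 41, 34]);


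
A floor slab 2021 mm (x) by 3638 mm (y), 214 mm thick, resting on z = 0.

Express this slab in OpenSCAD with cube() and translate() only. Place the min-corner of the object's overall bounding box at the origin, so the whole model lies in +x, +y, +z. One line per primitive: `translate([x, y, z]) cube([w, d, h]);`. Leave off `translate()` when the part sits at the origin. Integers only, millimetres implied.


cube([2021, 3638, 214]);


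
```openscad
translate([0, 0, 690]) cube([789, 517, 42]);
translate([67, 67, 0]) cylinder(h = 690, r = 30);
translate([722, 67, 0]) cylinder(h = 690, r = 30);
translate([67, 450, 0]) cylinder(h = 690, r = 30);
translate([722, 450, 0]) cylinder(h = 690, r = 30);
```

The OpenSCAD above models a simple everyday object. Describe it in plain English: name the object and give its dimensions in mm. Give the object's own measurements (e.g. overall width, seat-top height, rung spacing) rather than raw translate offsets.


A rectangular dining table. The top is 789×517×42 mm with its upper surface at z = 732 mm. It stands on four round legs of 60 mm diameter, each leg's bounding box inset 37 mm from the nearest pair of top edges, running from the floor to the underside of the top.


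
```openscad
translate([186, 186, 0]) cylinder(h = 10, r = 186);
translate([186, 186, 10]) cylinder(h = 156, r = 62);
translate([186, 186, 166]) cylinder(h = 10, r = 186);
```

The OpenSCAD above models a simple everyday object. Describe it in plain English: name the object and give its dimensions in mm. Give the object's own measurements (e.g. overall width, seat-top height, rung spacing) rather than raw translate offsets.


A spool: two coaxial disc flanges of radius 186 mm and thickness 10 mm, joined by a core cylinder of radius 62 mm and height 156 mm. The lower flange rests on z = 0 and the three cylinders share a vertical axis.


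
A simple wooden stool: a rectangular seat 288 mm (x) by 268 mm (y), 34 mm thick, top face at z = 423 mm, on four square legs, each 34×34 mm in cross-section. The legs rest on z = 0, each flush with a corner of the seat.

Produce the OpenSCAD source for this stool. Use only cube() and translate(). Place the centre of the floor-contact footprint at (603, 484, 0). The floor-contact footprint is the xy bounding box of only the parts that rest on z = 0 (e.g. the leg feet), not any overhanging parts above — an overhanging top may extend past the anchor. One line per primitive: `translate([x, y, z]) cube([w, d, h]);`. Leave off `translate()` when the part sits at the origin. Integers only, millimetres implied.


translate([459, 350, 389]) cube([288, 268, 34]);
translate([459, 350, 0]) cube([34, 34, 389]);
translate([713, 350, 0]) cube([34, 34, 389]);
translate([459, 584, 0]) cube([34, 34, 389]);
translate([713, 584, 0]) cube([34, 34, 389]);


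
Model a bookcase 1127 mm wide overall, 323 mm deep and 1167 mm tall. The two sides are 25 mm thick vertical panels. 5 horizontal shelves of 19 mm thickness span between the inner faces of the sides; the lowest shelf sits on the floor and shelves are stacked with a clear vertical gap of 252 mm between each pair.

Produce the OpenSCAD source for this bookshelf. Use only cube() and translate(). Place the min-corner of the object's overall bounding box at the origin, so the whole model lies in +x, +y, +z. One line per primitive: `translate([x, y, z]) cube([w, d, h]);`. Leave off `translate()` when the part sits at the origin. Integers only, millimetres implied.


cube([25, 323, 1167]);
translate([1102, 0, 0]) cube([25, 323, 1167]);
translate([25, 0, 0]) cube([1077, 323, 19]);
translate([25, 0, 271]) cube([1077, 323, 19]);
translate([25, 0, 542]) cube([1077, 323, 19]);
translate([25, 0, 813]) cube([1077, 323, 19]);
translate([25, 0, 1084]) cube([1077, 323, 19]);


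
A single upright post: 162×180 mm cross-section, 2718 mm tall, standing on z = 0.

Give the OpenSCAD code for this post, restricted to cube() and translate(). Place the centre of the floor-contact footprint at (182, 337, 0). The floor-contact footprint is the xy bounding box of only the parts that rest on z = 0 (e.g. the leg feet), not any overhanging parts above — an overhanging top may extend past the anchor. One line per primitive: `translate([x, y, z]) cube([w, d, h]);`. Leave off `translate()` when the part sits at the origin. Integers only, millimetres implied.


translate([101, 247, 0]) cube([162, 180, 2718]);


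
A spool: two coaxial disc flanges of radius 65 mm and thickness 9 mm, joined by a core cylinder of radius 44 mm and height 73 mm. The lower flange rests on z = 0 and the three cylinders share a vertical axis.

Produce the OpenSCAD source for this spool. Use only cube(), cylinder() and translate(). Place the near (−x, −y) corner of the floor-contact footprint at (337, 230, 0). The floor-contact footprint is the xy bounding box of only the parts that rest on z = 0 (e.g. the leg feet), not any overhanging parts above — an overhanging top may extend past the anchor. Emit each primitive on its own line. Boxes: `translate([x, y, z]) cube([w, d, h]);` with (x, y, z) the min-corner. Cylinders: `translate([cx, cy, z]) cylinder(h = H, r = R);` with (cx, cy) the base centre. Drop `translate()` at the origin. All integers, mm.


translate([402, 295, 0]) cylinder(h = 9, r = 65);
translate([402, 295, 9]) cylinder(h = 73, r = 44);
translate([402, 295, 82]) cylinder(h = 9, r = 65);


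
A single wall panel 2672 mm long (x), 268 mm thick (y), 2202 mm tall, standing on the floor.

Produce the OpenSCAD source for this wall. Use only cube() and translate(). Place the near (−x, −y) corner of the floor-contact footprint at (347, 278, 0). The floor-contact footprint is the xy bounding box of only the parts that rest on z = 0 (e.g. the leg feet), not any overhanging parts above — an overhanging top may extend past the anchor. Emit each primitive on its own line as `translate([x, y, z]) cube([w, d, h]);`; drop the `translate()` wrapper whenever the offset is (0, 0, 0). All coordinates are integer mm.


translate([347, 278, 0]) cube([2672, 268, 2202]);


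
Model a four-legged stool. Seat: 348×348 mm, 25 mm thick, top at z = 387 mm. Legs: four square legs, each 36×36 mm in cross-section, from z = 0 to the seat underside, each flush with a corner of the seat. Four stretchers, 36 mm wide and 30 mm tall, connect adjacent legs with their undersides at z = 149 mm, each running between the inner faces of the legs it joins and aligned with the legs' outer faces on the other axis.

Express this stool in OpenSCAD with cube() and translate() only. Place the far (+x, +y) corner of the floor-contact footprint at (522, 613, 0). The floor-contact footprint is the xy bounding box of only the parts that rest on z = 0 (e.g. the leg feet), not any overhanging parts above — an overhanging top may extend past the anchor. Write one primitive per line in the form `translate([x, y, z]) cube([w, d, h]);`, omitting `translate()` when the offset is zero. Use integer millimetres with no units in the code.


translate([174, 265, 362]) cube([348, 348, 25]);
translate([174, 265, 0]) cube([36, 36, 362]);
translate([486, 265, 0]) cube([36, 36, 362]);
translate([174, 577, 0]) cube([36, 36, 362]);
translate([486, 577, 0]) cube([36, 36, 362]);
translate([210, 265, 149]) cube([276, 36, 30]);
translate([210, 577, 149]) cube([276, 36, 30]);
translate([174, 301, 149]) cube([36, 276, 30]);
translate([486, 301, 149]) cube([36, 276, 30]);


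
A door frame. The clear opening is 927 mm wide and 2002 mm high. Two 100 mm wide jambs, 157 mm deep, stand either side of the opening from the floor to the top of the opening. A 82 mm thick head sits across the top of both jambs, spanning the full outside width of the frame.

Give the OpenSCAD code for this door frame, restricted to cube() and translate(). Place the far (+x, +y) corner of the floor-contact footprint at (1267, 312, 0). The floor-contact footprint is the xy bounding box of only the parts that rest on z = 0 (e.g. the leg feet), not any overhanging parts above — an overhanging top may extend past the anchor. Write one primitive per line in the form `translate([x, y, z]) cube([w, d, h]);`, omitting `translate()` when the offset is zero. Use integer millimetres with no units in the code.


translate([140, 155, 0]) cube([100, 157, 2002]);
translate([1167, 155, 0]) cube([100, 157, 2002]);
translate([140, 155, 2002]) cube([1127, 157, 82]);


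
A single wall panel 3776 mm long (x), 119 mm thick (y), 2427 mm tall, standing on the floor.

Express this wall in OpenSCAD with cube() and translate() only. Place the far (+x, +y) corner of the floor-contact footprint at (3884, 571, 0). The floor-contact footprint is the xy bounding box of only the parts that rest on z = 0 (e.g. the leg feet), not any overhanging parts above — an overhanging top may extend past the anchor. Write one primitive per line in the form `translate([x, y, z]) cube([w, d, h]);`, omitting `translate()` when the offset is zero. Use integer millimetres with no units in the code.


translate([108, 452, 0]) cube([3776, 119, 2427]);


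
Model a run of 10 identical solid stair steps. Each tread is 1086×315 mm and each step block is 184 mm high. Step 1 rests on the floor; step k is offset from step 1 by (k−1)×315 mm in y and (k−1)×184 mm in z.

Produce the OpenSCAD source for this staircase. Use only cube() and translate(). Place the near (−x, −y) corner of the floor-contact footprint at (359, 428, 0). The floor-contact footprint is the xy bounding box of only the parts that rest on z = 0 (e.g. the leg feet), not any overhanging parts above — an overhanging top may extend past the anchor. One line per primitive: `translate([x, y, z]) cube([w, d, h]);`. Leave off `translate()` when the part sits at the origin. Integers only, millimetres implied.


translate([359, 428, 0]) cube([1086, 315, 184]);
translate([359, 743, 184]) cube([1086, 315, 184]);
translate([359, 1058, 368]) cube([1086, 315, 184]);
translate([359, 1373, 552]) cube([1086, 315, 184]);
translate([359, 1688, 736]) cube([1086, 315, 184]);
translate([359, 2003, 920]) cube([1086, 315, 184]);
translate([359, 2318, 1104]) cube([1086, 315, 184]);
translate([359, 2633, 1288]) cube([1086, 315, 184]);
translate([359, 2948, 1472]) cube([1086, 315, 184]);
translate([359, 3263, 1656]) cube([1086, 315, 184]);


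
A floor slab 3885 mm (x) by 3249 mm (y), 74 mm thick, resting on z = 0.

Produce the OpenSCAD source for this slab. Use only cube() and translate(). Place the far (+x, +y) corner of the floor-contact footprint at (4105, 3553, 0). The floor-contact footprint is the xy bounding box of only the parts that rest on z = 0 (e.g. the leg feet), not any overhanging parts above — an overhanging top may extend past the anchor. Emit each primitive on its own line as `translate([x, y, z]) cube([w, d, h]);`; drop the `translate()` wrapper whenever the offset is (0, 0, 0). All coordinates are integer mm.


translate([220, 304, 0]) cube([3885, 3249, 74]);


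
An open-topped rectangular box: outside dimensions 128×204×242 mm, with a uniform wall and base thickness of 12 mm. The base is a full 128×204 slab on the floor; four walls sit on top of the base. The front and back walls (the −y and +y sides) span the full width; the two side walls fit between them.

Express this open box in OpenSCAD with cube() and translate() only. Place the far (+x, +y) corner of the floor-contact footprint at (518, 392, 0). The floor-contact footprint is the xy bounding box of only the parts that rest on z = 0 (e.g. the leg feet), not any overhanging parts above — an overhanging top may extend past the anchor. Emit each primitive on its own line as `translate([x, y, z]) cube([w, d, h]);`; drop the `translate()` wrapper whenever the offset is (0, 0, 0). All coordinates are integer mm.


translate([390, 188, 0]) cube([128, 204, 12]);
translate([390, 188, 12]) cube([128, 12, 230]);
translate([390, 380, 12]) cube([128, 12, 230]);
translate([390, 200, 12]) cube([12, 180, 230]);
translate([506, 200, 12]) cube([12, 180, 230]);


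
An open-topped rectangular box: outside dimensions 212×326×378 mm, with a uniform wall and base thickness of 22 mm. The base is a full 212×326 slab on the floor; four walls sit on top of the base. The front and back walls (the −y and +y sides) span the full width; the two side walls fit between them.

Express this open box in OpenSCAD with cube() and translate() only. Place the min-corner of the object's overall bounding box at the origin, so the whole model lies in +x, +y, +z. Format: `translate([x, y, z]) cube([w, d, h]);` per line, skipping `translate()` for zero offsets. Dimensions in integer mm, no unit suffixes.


cube([212, 326, 22]);
translate([0, 0, 22]) cube([212, 22, 356]);
translate([0, 304, 22]) cube([212, 22, 356]);
translate([0, 22, 22]) cube([22, 282, 356]);
translate([190, 22, 22]) cube([22, 282, 356]);


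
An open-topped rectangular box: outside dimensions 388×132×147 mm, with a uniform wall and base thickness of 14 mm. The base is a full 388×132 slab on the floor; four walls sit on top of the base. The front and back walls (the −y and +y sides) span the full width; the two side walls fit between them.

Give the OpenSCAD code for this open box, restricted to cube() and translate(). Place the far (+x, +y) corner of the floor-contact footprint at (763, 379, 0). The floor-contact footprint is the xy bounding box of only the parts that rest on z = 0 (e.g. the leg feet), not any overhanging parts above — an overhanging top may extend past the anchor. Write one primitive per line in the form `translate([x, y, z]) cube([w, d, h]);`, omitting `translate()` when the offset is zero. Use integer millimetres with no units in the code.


translate([375, 247, 0]) cube([388, 132, 14]);
translate([375, 247, 14]) cube([388, 14, 133]);
translate([375, 365, 14]) cube([388, 14, 133]);
translate([375, 261, 14]) cube([14, 104, 133]);
translate([749, 261, 14]) cube([14, 104, 133]);


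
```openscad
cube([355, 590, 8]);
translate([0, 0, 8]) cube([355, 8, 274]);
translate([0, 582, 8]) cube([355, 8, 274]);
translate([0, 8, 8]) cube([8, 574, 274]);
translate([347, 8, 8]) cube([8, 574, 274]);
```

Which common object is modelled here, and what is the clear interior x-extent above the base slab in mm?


An open box. The internal width is 339 mm.

A 355×590 base slab with four walls standing on it — an open box. The base is 355 mm wide and the walls are 8 mm thick, so the internal width is 355 − 2 × 8 = 339 mm.


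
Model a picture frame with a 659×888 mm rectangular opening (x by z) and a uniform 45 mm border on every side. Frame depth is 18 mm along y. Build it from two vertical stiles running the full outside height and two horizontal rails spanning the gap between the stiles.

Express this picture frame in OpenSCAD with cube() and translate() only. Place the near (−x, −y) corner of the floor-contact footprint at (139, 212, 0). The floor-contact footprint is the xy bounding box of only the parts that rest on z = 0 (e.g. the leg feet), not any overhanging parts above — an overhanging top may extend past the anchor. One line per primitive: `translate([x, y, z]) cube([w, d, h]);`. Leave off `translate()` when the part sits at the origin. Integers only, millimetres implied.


translate([139, 212, 0]) cube([45, 18, 978]);
translate([843, 212, 0]) cube([45, 18, 978]);
translate([184, 212, 0]) cube([659, 18, 45]);
translate([184, 212, 933]) cube([659, 18, 45]);


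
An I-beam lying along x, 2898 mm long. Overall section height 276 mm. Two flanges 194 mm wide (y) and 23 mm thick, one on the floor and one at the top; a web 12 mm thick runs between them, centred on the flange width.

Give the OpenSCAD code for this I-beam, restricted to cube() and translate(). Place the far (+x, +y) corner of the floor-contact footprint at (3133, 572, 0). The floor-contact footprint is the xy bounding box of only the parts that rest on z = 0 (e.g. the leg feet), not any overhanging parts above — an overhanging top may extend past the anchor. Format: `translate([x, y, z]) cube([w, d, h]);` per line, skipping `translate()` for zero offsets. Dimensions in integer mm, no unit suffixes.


translate([235, 378, 0]) cube([2898, 194, 23]);
translate([235, 469, 23]) cube([2898, 12, 230]);
translate([235, 378, 253]) cube([2898, 194, 23]);


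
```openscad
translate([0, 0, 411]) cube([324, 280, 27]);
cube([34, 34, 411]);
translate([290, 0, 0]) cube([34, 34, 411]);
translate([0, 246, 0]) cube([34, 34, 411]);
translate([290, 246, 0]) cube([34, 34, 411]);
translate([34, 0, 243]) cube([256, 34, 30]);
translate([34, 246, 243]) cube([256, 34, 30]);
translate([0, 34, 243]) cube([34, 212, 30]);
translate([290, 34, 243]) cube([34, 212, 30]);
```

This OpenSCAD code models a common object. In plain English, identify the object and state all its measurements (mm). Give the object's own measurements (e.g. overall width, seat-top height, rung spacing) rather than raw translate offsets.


A simple wooden stool: a rectangular seat 324 mm (x) by 280 mm (y), 27 mm thick, top face at z = 438 mm, on four square legs, each 34×34 mm in cross-section. The legs rest on z = 0, each flush with a corner of the seat. Four stretchers, 34 mm wide and 30 mm tall, connect adjacent legs with their undersides at z = 243 mm, each running between the inner faces of the legs it joins and aligned with the legs' outer faces on the other axis.


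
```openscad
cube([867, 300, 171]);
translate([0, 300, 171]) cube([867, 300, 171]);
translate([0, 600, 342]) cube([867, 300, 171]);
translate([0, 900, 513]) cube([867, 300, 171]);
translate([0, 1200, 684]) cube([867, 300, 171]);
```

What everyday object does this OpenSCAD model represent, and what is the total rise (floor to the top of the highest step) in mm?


A staircase. The total rise is 855 mm.

5 identical blocks, each offset up and back from the previous — a staircase. Each step is 171 mm tall and there are 5 of them, so the total rise is 5 × 171 = 855 mm.


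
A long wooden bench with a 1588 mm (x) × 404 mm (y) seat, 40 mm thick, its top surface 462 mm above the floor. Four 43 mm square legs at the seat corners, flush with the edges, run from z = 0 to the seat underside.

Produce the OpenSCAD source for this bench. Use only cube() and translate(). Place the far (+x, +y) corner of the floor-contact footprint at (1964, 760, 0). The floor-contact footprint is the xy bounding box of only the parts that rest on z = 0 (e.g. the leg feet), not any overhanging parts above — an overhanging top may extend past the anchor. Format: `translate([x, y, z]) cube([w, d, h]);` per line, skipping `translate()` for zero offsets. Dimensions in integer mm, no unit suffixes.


translate([376, 356, 422]) cube([1588, 404, 40]);
translate([376, 356, 0]) cube([43, 43, 422]);
translate([376, 717, 0]) cube([43, 43, 422]);
translate([1921, 356, 0]) cube([43, 43, 422]);
translate([1921, 717, 0]) cube([43, 43, 422]);


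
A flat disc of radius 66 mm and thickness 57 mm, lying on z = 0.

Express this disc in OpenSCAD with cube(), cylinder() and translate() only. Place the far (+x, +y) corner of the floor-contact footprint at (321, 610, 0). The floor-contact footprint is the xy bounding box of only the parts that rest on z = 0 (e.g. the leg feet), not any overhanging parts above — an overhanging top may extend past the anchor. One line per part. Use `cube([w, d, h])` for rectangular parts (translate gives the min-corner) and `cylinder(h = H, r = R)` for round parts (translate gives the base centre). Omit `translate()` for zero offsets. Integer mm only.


translate([255, 544, 0]) cylinder(h = 57, r = 66);


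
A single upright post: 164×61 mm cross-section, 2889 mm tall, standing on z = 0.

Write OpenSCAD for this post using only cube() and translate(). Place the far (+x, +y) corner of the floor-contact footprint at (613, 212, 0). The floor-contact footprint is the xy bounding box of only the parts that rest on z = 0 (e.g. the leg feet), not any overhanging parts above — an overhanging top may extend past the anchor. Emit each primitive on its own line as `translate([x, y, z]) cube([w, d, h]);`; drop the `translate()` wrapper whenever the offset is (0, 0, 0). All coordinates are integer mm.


translate([449, 151, 0]) cube([164, 61, 2889]);


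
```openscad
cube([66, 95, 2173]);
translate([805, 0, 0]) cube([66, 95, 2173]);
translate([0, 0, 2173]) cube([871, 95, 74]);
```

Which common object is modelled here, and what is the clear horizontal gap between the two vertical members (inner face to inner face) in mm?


A door frame. The clear opening width is 739 mm.

Two 2173 mm tall posts with a header on top — a door frame. The left jamb is 66 mm wide at x = 0; the right jamb starts at x = 805. The clear opening is 805 − 66 = 739 mm.


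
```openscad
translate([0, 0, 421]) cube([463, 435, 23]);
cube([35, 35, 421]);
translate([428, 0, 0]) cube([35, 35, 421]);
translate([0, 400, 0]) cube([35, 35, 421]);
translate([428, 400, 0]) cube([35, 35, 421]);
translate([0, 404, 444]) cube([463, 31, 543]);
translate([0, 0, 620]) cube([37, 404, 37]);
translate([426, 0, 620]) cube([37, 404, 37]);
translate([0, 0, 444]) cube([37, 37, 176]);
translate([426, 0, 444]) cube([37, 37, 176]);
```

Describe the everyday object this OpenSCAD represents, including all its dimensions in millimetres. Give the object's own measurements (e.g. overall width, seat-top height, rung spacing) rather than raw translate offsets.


A chair. The seat is a 463×435×23 mm slab with its top at z = 444 mm, on four 35×35 mm corner legs (flush with the seat edges, standing on z = 0). A flat backrest 31 mm thick, 543 mm tall, spans the full seat width and rises from the seat top along its +y edge, rear face flush with the rear of the seat. Two armrests of 37×37 mm section run along each side from the seat's front edge to the front of the backrest, top faces 213 mm above the seat top and outer faces flush with the seat's x-edges; a 37×37 mm post under the front of each armrest stands on the seat at the front corner.


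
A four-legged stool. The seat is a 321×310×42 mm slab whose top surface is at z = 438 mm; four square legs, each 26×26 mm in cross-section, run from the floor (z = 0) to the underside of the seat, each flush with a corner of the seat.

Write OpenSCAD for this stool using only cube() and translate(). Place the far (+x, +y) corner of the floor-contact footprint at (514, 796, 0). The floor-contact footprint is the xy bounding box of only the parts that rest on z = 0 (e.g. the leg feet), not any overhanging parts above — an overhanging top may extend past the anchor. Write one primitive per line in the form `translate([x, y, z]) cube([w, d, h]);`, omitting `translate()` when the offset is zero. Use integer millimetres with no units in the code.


// leg_h = 438 - 42 = 396
translate([193, 486, 396]) cube([321, 310, 42]);
translate([193, 486, 0]) cube([26, 26, 396]);
translate([488, 486, 0]) cube([26, 26, 396]);
translate([193, 770, 0]) cube([26, 26, 396]);
translate([488, 770, 0]) cube([26, 26, 396]);


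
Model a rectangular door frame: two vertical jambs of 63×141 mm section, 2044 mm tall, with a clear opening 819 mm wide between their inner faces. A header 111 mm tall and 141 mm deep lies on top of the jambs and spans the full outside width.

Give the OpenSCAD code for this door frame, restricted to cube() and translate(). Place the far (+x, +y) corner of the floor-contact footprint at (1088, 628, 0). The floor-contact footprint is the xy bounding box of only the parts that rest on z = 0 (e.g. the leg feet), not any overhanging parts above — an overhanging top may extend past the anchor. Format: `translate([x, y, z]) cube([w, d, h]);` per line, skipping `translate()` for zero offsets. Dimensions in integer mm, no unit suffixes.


translate([143, 487, 0]) cube([63, 141, 2044]);
translate([1025, 487, 0]) cube([63, 141, 2044]);
translate([143, 487, 2044]) cube([945, 141, 111]);


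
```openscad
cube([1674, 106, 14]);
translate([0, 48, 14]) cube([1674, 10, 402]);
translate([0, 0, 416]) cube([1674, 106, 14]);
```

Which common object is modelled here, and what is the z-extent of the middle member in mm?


An I-beam. The web height is 402 mm.

Two wide flanges with a thin centred web — an I-beam. Overall 430 mm minus two 14 mm flanges gives a web of 430 − 2·14 = 402 mm.


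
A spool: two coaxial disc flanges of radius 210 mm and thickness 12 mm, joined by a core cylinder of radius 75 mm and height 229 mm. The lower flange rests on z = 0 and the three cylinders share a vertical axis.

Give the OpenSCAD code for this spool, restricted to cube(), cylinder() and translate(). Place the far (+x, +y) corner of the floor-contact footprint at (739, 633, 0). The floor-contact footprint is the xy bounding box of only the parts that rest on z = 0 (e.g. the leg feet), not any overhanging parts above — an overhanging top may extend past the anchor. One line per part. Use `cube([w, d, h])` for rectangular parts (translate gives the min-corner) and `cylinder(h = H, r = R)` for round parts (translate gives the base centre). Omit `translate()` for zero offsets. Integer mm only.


translate([529, 423, 0]) cylinder(h = 12, r = 210);
translate([529, 423, 12]) cylinder(h = 229, r = 75);
translate([529, 423, 241]) cylinder(h = 12, r = 210);


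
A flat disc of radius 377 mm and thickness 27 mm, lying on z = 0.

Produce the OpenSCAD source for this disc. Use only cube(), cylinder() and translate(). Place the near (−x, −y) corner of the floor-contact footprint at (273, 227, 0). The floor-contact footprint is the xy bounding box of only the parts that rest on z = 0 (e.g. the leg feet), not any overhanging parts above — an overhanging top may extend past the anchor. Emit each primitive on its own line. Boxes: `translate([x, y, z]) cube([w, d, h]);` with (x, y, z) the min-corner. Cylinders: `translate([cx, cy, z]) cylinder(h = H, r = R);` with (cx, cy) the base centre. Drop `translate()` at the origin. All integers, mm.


translate([650, 604, 0]) cylinder(h = 27, r = 377);


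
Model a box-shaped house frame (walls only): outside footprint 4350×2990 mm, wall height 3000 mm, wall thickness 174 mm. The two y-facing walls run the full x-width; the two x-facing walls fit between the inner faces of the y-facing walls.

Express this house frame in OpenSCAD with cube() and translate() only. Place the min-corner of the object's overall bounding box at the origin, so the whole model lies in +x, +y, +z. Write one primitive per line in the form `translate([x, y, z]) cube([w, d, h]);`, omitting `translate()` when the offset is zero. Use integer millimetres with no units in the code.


cube([4350, 174, 3000]);
translate([0, 2816, 0]) cube([4350, 174, 3000]);
translate([0, 174, 0]) cube([174, 2642, 3000]);
translate([4176, 174, 0]) cube([174, 2642, 3000]);


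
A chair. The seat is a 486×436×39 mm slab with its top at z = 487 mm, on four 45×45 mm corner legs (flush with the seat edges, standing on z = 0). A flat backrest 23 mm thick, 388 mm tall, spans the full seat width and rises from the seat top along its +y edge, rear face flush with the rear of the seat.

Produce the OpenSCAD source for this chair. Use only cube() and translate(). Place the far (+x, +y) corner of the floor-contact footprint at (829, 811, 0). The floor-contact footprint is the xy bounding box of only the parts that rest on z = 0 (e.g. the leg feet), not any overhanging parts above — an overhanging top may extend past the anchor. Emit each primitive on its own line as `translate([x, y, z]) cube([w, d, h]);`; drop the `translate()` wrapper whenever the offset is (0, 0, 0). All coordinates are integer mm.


translate([343, 375, 448]) cube([486, 436, 39]);
translate([343, 375, 0]) cube([45, 45, 448]);
translate([784, 375, 0]) cube([45, 45, 448]);
translate([343, 766, 0]) cube([45, 45, 448]);
translate([784, 766, 0]) cube([45, 45, 448]);
translate([343, 788, 487]) cube([486, 23, 388]);


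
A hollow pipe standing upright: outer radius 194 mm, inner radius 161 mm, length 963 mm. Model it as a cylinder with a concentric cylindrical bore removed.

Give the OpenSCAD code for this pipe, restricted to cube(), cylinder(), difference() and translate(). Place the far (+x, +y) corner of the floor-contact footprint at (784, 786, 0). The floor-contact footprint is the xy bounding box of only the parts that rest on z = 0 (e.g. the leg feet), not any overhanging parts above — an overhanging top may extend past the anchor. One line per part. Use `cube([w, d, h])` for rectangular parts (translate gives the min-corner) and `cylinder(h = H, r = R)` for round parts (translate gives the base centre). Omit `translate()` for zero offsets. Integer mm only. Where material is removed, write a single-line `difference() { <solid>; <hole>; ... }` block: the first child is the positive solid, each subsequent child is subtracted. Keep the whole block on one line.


difference() { translate([590, 592, 0]) cylinder(h = 963, r = 194); translate([590, 592, 0]) cylinder(h = 963, r = 161); }


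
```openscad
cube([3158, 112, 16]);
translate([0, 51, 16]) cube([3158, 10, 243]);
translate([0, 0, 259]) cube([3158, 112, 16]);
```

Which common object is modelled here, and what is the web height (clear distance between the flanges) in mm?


An I-beam. The web height is 243 mm.

Two wide flanges with a thin centred web — an I-beam. Overall 275 mm minus two 16 mm flanges gives a web of 275 − 2·16 = 243 mm.


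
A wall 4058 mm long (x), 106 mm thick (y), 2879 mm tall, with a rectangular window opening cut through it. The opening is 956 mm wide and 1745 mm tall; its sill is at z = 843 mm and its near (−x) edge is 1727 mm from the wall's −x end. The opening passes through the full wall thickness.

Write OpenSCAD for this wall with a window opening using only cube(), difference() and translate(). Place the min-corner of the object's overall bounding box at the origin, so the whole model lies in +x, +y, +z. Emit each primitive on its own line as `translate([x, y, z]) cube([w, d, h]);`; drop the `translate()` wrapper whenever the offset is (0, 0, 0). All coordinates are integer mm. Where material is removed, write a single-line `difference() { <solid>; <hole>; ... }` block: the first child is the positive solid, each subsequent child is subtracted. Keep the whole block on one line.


difference() { cube([4058, 106, 2879]); translate([1727, 0, 843]) cube([956, 106, 1745]); }


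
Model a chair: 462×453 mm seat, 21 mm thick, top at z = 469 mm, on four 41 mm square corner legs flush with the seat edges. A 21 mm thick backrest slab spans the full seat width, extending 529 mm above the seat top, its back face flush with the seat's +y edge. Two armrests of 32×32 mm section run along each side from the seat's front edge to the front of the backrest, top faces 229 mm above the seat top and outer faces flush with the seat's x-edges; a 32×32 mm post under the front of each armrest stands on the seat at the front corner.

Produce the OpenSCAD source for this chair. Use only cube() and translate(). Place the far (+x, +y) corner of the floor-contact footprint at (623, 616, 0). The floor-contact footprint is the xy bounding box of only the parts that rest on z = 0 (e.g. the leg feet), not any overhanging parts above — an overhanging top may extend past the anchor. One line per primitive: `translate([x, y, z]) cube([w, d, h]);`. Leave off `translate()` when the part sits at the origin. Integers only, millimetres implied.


// leg_h = 469 - 21 = 448
// arm post h = 229 - 32 = 197
translate([161, 163, 448]) cube([462, 453, 21]);
translate([161, 163, 0]) cube([41, 41, 448]);
translate([582, 163, 0]) cube([41, 41, 448]);
translate([161, 575, 0]) cube([41, 41, 448]);
translate([582, 575, 0]) cube([41, 41, 448]);
translate([161, 595, 469]) cube([462, 21, 529]);
translate([161, 163, 666]) cube([32, 432, 32]);
translate([591, 163, 666]) cube([32, 432, 32]);
translate([161, 163, 469]) cube([32, 32, 197]);
translate([591, 163, 469]) cube([32, 32, 197]);
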